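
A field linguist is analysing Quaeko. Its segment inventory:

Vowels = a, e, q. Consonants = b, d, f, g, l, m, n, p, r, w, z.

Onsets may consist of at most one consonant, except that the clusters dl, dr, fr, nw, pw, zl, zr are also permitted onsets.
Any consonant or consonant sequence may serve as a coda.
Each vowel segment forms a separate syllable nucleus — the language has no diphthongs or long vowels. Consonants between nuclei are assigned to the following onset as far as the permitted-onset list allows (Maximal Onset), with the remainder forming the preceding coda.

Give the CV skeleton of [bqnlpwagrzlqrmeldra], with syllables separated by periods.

The vowels are q, a, q, e, a — 5 nuclei, so 5 syllables.
V1 /q/ – V2 /a/: cluster /nlpw/ — the longest permitted-onset suffix is /pw/; onset = /pw/, preceding coda = /nl/.
V2 /a/ – V3 /q/: cluster /grzl/ — the longest permitted-onset suffix is /zl/; onset = /zl/, preceding coda = /gr/.
V3 /q/ – V4 /e/: /rm/ — longest licit onset from the right is /m/, leaving /r/ as coda.
V4 /e/ – V5 /a/: cluster /ldr/ — the longest permitted-onset suffix is /dr/; onset = /dr/, preceding coda = /l/.
So the parse is bqnl.pwagr.zlqr.mel.dra.
Mapping each syllable to C/V: /bqnl/ → CVCC, /pwagr/ → CCVCC, /zlqr/ → CCVC, /mel/ → CVC, /dra/ → CCV.

CVCC.CCVCC.CCVC.CVC.CCV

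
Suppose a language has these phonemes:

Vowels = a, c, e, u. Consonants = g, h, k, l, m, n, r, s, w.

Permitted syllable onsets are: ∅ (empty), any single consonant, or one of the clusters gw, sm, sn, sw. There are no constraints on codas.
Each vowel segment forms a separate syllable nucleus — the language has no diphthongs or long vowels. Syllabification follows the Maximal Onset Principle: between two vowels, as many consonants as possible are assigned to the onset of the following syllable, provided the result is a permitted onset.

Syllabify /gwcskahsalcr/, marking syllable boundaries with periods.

gwcs.kah.sa.lcr

Nuclei (vowels): c, a, a, c → 4 syllables.
σ1/σ2 boundary: /sk/ splits as /s/ + /k/ (/k/ is the longest suffix that is a licit onset).
σ2/σ3 boundary: /hs/ splits as /h/ + /s/ (/s/ is the longest suffix that is a licit onset).
σ3/σ4 boundary: /l/ is a single consonant, so it becomes the next onset.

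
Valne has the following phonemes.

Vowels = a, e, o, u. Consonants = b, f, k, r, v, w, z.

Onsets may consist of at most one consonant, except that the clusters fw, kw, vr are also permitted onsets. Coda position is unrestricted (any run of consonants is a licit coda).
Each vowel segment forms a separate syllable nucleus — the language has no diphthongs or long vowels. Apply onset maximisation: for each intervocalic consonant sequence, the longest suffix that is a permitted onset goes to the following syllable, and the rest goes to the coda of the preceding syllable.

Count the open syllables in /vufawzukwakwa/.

4

The vowels are u, a, u, a, a — 5 nuclei, so 5 syllables.
Between /u/ (V1) and /a/ (V2): just /f/ — single C goes to the following onset.
Between /a/ (V2) and /u/ (V3): /wz/ — longest licit onset from the right is /z/, leaving /w/ as coda.
Between /u/ (V3) and /a/ (V4): /kw/ is a licit onset in full, so it all attaches to the next syllable.
Between /a/ (V4) and /a/ (V5): cluster /kw/ — /kw/ is itself a permitted onset, so the whole cluster goes right; preceding coda = ∅.
So the parse is vu.faw.zu.kwa.kwa.
Classifying each syllable: /vu/ (open), /faw/ (closed), /zu/ (open), /kwa/ (open), /kwa/ (open).
Open syllables: 4.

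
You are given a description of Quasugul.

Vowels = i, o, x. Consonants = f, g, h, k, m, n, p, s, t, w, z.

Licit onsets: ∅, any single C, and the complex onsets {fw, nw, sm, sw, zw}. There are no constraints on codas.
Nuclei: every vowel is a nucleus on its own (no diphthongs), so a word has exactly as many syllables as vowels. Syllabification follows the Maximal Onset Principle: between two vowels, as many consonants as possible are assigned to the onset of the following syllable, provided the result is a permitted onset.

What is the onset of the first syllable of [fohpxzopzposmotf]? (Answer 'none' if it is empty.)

f

Vowels present: o, x, o, o, o; each is a nucleus, giving 5 syllables.
Between /o/ (V1) and /x/ (V2): /hp/; trying suffixes from longest down, /p/ is the first permitted one, so coda /h/ | onset /p/.
Between /x/ (V2) and /o/ (V3): /z/ → onset of the next syllable (single consonants are always licit onsets).
Between /o/ (V3) and /o/ (V4): cluster /pzp/ — the longest permitted-onset suffix is /p/; onset = /p/, preceding coda = /pz/.
Between /o/ (V4) and /o/ (V5): cluster /sm/ — /sm/ is itself a permitted onset, so the whole cluster goes right; preceding coda = ∅.
Result: foh.px.zopz.po.smotf.
Syllable 1 is /foh/: onset /f/, nucleus /o/, coda /h/.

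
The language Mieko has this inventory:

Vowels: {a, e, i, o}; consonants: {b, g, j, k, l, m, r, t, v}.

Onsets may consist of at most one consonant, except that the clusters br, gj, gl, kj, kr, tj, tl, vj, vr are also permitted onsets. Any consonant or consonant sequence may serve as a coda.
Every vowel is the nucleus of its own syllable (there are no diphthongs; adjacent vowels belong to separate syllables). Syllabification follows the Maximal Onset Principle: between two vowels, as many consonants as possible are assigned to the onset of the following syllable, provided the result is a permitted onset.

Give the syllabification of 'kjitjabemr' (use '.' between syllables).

Vowels present: i, a, e; each is a nucleus, giving 3 syllables.
σ1/σ2 boundary: /tj/ is a licit onset in full, so it all attaches to the next syllable.
σ2/σ3 boundary: just /b/ — single C goes to the following onset.

kji.tja.bemr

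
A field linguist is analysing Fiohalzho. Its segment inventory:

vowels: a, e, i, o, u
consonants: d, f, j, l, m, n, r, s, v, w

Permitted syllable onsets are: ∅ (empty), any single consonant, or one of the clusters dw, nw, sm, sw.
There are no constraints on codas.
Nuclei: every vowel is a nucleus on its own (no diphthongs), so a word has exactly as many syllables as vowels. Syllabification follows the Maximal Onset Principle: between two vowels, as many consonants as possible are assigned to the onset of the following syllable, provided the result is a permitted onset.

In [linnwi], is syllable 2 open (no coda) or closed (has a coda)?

open

Nuclei (vowels): i, i → 2 syllables.
/i…i/ gap (V1→V2): cluster /nnw/ — the longest permitted-onset suffix is /nw/; onset = /nw/, preceding coda = /n/.
Putting it together: lin.nwi.
Syllable 2 is /nwi/; it ends in its nucleus with no coda, so it is open.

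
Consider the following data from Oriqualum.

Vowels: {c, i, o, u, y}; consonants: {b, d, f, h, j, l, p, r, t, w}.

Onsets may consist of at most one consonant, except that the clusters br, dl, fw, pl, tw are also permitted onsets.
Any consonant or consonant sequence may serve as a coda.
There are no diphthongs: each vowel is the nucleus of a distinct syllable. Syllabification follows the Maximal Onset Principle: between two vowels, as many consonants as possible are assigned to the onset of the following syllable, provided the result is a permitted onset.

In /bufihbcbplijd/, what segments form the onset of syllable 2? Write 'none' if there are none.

Nuclei (vowels): u, i, c, i → 4 syllables.
V1 /u/ – V2 /i/: just /f/ — single C goes to the following onset.
V2 /i/ – V3 /c/: cluster /hb/ — the longest permitted-onset suffix is /b/; onset = /b/, preceding coda = /h/.
V3 /c/ – V4 /i/: /bpl/ splits as /b/ + /pl/ (/pl/ is the longest suffix that is a licit onset).
Result: bu.fih.bcb.plijd.
Syllable 2 is /fih/: onset /f/, nucleus /i/, coda /h/.

f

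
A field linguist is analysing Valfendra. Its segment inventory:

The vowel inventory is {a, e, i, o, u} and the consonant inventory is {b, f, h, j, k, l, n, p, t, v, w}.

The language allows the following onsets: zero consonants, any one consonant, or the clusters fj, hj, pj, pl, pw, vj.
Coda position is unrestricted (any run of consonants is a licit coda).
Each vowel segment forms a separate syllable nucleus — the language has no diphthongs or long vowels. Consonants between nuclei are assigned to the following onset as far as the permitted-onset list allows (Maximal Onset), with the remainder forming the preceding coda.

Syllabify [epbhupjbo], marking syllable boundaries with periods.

epb.hupj.bo

Nuclei (vowels): e, u, o → 3 syllables.
V1 /e/ – V2 /u/: /pbh/; trying suffixes from longest down, /h/ is the first permitted one, so coda /pb/ | onset /h/.
V2 /u/ – V3 /o/: /pjb/; trying suffixes from longest down, /b/ is the first permitted one, so coda /pj/ | onset /b/.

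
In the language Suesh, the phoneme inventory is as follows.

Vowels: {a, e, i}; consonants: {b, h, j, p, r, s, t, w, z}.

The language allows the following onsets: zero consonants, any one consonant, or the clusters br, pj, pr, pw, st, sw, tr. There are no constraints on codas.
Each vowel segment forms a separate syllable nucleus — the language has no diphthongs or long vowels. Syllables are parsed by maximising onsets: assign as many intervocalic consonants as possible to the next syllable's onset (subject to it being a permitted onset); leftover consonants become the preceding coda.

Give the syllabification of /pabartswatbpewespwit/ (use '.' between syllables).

pa.bart.swatb.pe.wes.pwit

The vowels are a, a, a, e, e, i — 6 nuclei, so 6 syllables.
σ1/σ2 boundary: /b/ is a single consonant, so it becomes the next onset.
σ2/σ3 boundary: /rtsw/ — longest licit onset from the right is /sw/, leaving /rt/ as coda.
σ3/σ4 boundary: /tbp/ splits as /tb/ + /p/ (/p/ is the longest suffix that is a licit onset).
σ4/σ5 boundary: /w/ → onset of the next syllable (single consonants are always licit onsets).
σ5/σ6 boundary: cluster /spw/ — the longest permitted-onset suffix is /pw/; onset = /pw/, preceding coda = /s/.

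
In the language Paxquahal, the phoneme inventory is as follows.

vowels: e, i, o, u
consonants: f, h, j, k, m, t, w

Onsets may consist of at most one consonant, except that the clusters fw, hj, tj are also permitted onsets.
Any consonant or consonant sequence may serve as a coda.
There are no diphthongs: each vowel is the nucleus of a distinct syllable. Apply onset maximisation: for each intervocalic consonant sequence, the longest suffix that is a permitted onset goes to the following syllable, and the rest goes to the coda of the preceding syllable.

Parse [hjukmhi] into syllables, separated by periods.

hjukm.hi

Nuclei (vowels): u, i → 2 syllables.
Between /u/ (V1) and /i/ (V2): /kmh/; trying suffixes from longest down, /h/ is the first permitted one, so coda /km/ | onset /h/.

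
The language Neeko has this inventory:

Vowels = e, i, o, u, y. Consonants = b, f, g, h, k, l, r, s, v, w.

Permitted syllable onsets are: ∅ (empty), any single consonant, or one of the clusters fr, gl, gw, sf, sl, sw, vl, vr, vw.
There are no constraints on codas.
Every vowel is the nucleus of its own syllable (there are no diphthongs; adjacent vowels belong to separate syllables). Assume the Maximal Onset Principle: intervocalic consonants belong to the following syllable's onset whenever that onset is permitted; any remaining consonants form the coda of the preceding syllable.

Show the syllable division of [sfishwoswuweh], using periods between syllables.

sfish.wo.swu.weh

Nuclei (vowels): i, o, u, e → 4 syllables.
Between /i/ (V1) and /o/ (V2): /shw/; trying suffixes from longest down, /w/ is the first permitted one, so coda /sh/ | onset /w/.
Between /o/ (V2) and /u/ (V3): cluster /sw/ — /sw/ is itself a permitted onset, so the whole cluster goes right; preceding coda = ∅.
Between /u/ (V3) and /e/ (V4): /w/ → onset of the next syllable (single consonants are always licit onsets).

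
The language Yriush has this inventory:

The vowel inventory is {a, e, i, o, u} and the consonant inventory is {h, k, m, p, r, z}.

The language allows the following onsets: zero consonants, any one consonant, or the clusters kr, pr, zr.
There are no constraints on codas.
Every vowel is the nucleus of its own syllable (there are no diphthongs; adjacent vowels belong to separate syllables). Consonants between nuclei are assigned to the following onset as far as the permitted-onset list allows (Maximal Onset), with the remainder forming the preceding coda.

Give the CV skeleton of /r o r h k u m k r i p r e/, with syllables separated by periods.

CVCC.CVC.CCV.CCV

Vowels present: o, u, i, e; each is a nucleus, giving 4 syllables.
/o…u/ gap (V1→V2): /rhk/ — longest licit onset from the right is /k/, leaving /rh/ as coda.
/u…i/ gap (V2→V3): /mkr/ splits as /m/ + /kr/ (/kr/ is the longest suffix that is a licit onset).
/i…e/ gap (V3→V4): /pr/ — entire cluster is a permitted onset → onset /pr/, coda ∅.
So the parse is rorh.kum.kri.pre.
Mapping each syllable to C/V: /rorh/ → CVCC, /kum/ → CVC, /kri/ → CCV, /pre/ → CCV.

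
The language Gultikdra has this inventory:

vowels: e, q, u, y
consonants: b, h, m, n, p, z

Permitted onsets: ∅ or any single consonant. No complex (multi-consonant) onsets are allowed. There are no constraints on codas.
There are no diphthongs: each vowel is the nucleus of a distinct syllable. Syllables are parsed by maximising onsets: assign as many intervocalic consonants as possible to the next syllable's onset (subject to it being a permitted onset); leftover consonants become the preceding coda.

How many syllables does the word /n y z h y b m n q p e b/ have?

The vowels are y, y, q, e — 4 nuclei, so 4 syllables.

4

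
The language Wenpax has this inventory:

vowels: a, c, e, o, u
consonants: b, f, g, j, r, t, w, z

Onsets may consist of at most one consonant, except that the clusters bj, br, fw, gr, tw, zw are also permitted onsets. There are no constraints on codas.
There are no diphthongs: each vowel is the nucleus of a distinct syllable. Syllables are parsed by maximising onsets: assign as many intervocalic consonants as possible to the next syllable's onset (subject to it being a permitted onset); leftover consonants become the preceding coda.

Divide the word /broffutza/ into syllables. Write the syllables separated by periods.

brof.fut.za

Vowels present: o, u, a; each is a nucleus, giving 3 syllables.
V1 /o/ – V2 /u/: cluster /ff/ — the longest permitted-onset suffix is /f/; onset = /f/, preceding coda = /f/.
V2 /u/ – V3 /a/: /tz/ — longest licit onset from the right is /z/, leaving /t/ as coda.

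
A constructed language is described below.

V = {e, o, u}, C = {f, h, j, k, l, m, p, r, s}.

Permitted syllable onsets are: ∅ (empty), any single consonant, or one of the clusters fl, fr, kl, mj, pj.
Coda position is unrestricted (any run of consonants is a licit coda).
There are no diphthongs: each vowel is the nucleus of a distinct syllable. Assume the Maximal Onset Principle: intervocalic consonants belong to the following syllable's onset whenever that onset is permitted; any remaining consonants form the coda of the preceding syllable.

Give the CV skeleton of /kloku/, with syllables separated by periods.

CCV.CV

Vowels present: o, u; each is a nucleus, giving 2 syllables.
V1 /o/ – V2 /u/: just /k/ — single C goes to the following onset.
Result: klo.ku.
Mapping each syllable to C/V: /klo/ → CCV, /ku/ → CV.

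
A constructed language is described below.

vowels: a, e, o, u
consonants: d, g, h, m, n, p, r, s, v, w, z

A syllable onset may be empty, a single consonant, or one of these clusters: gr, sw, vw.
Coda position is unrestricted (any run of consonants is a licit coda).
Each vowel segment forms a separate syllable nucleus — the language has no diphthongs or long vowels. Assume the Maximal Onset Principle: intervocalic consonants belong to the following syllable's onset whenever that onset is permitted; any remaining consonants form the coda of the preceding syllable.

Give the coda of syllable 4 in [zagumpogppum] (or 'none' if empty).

m

The vowels are a, u, o, u — 4 nuclei, so 4 syllables.
/a…u/ gap (V1→V2): /g/ is a single consonant, so it becomes the next onset.
/u…o/ gap (V2→V3): /mp/ splits as /m/ + /p/ (/p/ is the longest suffix that is a licit onset).
/o…u/ gap (V3→V4): /gpp/ splits as /gp/ + /p/ (/p/ is the longest suffix that is a licit onset).
Syllabification: za.gum.pogp.pum.
Syllable 4 is /pum/: onset /p/, nucleus /u/, coda /m/.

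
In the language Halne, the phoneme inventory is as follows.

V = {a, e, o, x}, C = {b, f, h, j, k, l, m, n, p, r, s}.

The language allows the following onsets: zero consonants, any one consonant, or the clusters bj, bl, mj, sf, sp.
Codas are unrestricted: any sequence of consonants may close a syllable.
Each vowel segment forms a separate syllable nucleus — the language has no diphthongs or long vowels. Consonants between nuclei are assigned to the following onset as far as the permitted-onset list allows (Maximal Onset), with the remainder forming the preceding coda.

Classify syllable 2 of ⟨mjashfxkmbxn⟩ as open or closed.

Vowels present: a, x, x; each is a nucleus, giving 3 syllables.
V1 /a/ – V2 /x/: /shf/ — longest licit onset from the right is /f/, leaving /sh/ as coda.
V2 /x/ – V3 /x/: /kmb/ splits as /km/ + /b/ (/b/ is the longest suffix that is a licit onset).
Result: mjash.fxkm.bxn.
Syllable 2 is /fxkm/ with coda /km/, so it is closed.

closed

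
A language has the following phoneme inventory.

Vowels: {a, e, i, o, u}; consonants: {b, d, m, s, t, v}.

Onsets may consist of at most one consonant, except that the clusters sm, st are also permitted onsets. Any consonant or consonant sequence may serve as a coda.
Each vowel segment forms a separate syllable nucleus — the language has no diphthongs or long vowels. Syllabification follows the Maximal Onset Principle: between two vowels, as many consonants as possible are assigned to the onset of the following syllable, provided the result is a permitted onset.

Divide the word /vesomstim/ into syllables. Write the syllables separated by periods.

ve.som.stim

Nuclei (vowels): e, o, i → 3 syllables.
/e…o/ gap (V1→V2): just /s/ — single C goes to the following onset.
/o…i/ gap (V2→V3): /mst/; trying suffixes from longest down, /st/ is the first permitted one, so coda /m/ | onset /st/.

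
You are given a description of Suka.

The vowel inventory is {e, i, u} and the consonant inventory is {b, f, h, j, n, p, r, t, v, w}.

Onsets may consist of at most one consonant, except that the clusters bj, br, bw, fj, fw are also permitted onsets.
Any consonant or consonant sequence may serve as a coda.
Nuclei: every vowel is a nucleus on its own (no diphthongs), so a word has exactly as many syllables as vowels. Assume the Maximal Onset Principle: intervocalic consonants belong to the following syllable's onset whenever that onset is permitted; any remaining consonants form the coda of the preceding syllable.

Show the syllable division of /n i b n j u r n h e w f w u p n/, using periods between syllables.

nibn.jurn.hew.fwupn

The vowels are i, u, e, u — 4 nuclei, so 4 syllables.
/i…u/ gap (V1→V2): /bnj/ splits as /bn/ + /j/ (/j/ is the longest suffix that is a licit onset).
/u…e/ gap (V2→V3): /rnh/ splits as /rn/ + /h/ (/h/ is the longest suffix that is a licit onset).
/e…u/ gap (V3→V4): /wfw/ — longest licit onset from the right is /fw/, leaving /w/ as coda.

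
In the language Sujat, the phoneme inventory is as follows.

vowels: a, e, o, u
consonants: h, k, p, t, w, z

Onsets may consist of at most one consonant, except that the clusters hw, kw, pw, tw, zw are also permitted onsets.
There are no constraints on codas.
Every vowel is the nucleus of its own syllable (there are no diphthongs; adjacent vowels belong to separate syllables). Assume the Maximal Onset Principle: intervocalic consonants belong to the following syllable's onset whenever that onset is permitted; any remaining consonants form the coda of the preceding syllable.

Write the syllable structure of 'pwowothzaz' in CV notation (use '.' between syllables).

The vowels are o, o, a — 3 nuclei, so 3 syllables.
V1 /o/ – V2 /o/: just /w/ — single C goes to the following onset.
V2 /o/ – V3 /a/: /thz/; trying suffixes from longest down, /z/ is the first permitted one, so coda /th/ | onset /z/.
Syllabification: pwo.woth.zaz.
Mapping each syllable to C/V: /pwo/ → CCV, /woth/ → CVCC, /zaz/ → CVC.

CCV.CVCC.CVC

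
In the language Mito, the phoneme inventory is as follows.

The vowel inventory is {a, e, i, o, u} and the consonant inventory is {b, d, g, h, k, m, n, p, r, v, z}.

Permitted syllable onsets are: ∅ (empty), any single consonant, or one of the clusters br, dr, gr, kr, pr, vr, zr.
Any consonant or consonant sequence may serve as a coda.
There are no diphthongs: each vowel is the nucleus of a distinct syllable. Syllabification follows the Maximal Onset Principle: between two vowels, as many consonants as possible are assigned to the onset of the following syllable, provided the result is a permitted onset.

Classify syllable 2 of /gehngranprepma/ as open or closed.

The vowels are e, a, e, a — 4 nuclei, so 4 syllables.
V1 /e/ – V2 /a/: cluster /hngr/ — the longest permitted-onset suffix is /gr/; onset = /gr/, preceding coda = /hn/.
V2 /a/ – V3 /e/: cluster /npr/ — the longest permitted-onset suffix is /pr/; onset = /pr/, preceding coda = /n/.
V3 /e/ – V4 /a/: /pm/ splits as /p/ + /m/ (/m/ is the longest suffix that is a licit onset).
So the parse is gehn.gran.prep.ma.
Syllable 2 is /gran/ with coda /n/, so it is closed.

closed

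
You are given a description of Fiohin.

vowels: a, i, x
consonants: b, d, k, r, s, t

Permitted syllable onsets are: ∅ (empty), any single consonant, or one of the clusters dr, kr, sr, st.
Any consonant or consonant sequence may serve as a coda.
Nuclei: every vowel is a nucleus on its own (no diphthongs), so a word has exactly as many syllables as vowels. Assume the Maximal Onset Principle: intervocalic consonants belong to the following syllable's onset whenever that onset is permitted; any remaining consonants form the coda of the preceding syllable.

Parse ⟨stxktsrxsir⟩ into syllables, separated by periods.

stxkt.srx.sir

The vowels are x, x, i — 3 nuclei, so 3 syllables.
/x…x/ gap (V1→V2): /ktsr/ splits as /kt/ + /sr/ (/sr/ is the longest suffix that is a licit onset).
/x…i/ gap (V2→V3): just /s/ — single C goes to the following onset.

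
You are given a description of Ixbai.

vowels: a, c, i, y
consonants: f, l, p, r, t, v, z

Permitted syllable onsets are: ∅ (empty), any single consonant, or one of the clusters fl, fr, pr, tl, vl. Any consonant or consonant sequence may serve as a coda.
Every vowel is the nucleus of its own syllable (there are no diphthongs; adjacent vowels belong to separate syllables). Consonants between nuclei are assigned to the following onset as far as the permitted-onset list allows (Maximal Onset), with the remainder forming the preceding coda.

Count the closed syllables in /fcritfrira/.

The vowels are c, i, i, a — 4 nuclei, so 4 syllables.
/c…i/ gap (V1→V2): just /r/ — single C goes to the following onset.
/i…i/ gap (V2→V3): cluster /tfr/ — the longest permitted-onset suffix is /fr/; onset = /fr/, preceding coda = /t/.
/i…a/ gap (V3→V4): /r/ is a single consonant, so it becomes the next onset.
Result: fc.rit.fri.ra.
Classifying each syllable: /fc/ (open), /rit/ (closed), /fri/ (open), /ra/ (open).
Closed syllables: 1.

1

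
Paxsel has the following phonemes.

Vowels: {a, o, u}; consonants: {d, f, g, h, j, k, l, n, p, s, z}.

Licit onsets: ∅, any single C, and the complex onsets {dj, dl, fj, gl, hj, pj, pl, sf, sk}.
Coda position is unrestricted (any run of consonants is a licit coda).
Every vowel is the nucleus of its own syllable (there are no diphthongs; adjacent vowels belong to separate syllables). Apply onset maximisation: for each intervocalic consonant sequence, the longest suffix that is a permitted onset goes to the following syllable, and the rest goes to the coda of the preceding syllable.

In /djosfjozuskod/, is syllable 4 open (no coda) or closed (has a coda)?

closed

Vowels present: o, o, u, o; each is a nucleus, giving 4 syllables.
V1 /o/ – V2 /o/: /sfj/ splits as /s/ + /fj/ (/fj/ is the longest suffix that is a licit onset).
V2 /o/ – V3 /u/: /z/ → onset of the next syllable (single consonants are always licit onsets).
V3 /u/ – V4 /o/: cluster /sk/ — /sk/ is itself a permitted onset, so the whole cluster goes right; preceding coda = ∅.
Putting it together: djos.fjo.zu.skod.
Syllable 4 is /skod/ with coda /d/, so it is closed.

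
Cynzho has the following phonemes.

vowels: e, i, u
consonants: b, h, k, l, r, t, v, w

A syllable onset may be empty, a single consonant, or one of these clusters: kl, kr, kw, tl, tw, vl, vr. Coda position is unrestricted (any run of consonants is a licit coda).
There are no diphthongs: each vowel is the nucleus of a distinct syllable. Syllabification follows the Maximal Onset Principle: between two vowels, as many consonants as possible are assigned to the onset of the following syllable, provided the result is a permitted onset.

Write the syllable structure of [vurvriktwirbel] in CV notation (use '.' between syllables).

CVC.CCVC.CCVC.CVC

The vowels are u, i, i, e — 4 nuclei, so 4 syllables.
/u…i/ gap (V1→V2): cluster /rvr/ — the longest permitted-onset suffix is /vr/; onset = /vr/, preceding coda = /r/.
/i…i/ gap (V2→V3): /ktw/ — longest licit onset from the right is /tw/, leaving /k/ as coda.
/i…e/ gap (V3→V4): /rb/; trying suffixes from longest down, /b/ is the first permitted one, so coda /r/ | onset /b/.
Result: vur.vrik.twir.bel.
Mapping each syllable to C/V: /vur/ → CVC, /vrik/ → CCVC, /twir/ → CCVC, /bel/ → CVC.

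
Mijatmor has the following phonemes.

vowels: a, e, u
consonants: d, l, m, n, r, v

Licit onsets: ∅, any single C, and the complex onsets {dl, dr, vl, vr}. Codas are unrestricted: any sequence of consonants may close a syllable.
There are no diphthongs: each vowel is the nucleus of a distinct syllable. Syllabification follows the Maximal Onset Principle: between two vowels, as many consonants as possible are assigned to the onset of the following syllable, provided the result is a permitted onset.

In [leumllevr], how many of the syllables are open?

1

Nuclei (vowels): e, u, e → 3 syllables.
σ1/σ2 boundary: hiatus — the boundary sits between the two vowels.
σ2/σ3 boundary: /mll/; trying suffixes from longest down, /l/ is the first permitted one, so coda /ml/ | onset /l/.
Putting it together: le.uml.levr.
Classifying each syllable: /le/ (open), /uml/ (closed), /levr/ (closed).
Open syllables: 1.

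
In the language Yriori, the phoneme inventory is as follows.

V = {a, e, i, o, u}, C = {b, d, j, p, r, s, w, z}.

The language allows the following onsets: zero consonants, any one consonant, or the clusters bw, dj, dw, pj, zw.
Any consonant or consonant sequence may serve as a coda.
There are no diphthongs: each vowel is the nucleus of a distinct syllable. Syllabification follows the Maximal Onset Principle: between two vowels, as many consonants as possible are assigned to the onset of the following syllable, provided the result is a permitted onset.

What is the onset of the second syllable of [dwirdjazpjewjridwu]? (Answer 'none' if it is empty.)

dj

Nuclei (vowels): i, a, e, i, u → 5 syllables.
V1 /i/ – V2 /a/: /rdj/ splits as /r/ + /dj/ (/dj/ is the longest suffix that is a licit onset).
V2 /a/ – V3 /e/: cluster /zpj/ — the longest permitted-onset suffix is /pj/; onset = /pj/, preceding coda = /z/.
V3 /e/ – V4 /i/: cluster /wjr/ — the longest permitted-onset suffix is /r/; onset = /r/, preceding coda = /wj/.
V4 /i/ – V5 /u/: /dw/ — entire cluster is a permitted onset → onset /dw/, coda ∅.
So the parse is dwir.djaz.pjewj.ri.dwu.
Syllable 2 is /djaz/: onset /dj/, nucleus /a/, coda /z/.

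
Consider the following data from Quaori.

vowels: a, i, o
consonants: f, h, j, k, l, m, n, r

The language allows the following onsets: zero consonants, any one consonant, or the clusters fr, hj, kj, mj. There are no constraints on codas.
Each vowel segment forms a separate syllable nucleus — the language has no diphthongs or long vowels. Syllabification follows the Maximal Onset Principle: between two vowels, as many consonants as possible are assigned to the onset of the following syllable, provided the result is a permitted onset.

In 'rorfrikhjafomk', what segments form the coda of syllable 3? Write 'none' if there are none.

Vowels present: o, i, a, o; each is a nucleus, giving 4 syllables.
V1 /o/ – V2 /i/: /rfr/ splits as /r/ + /fr/ (/fr/ is the longest suffix that is a licit onset).
V2 /i/ – V3 /a/: /khj/; trying suffixes from longest down, /hj/ is the first permitted one, so coda /k/ | onset /hj/.
V3 /a/ – V4 /o/: /f/ is a single consonant, so it becomes the next onset.
Result: ror.frik.hja.fomk.
Syllable 3 is /hja/: onset /hj/, nucleus /a/, coda ∅.

none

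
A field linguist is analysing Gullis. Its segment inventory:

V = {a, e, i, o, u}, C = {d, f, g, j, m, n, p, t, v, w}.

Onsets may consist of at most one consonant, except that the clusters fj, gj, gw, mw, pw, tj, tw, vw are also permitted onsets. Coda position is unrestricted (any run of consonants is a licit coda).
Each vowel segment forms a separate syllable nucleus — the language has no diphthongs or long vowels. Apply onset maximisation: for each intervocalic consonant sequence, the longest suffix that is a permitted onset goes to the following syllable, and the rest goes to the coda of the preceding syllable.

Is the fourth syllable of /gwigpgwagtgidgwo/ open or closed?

Vowels present: i, a, i, o; each is a nucleus, giving 4 syllables.
/i…a/ gap (V1→V2): /gpgw/ — longest licit onset from the right is /gw/, leaving /gp/ as coda.
/a…i/ gap (V2→V3): /gtg/ — longest licit onset from the right is /g/, leaving /gt/ as coda.
/i…o/ gap (V3→V4): /dgw/ splits as /d/ + /gw/ (/gw/ is the longest suffix that is a licit onset).
Putting it together: gwigp.gwagt.gid.gwo.
Syllable 4 is /gwo/; it ends in its nucleus with no coda, so it is open.

open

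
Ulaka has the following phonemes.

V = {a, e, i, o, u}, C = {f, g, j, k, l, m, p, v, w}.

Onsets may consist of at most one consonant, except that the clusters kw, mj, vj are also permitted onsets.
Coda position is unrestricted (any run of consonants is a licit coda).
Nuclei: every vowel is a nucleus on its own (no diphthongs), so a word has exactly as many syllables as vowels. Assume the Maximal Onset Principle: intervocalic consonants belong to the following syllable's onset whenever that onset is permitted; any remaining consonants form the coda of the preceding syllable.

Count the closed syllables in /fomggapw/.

2

Nuclei (vowels): o, a → 2 syllables.
/o…a/ gap (V1→V2): cluster /mgg/ — the longest permitted-onset suffix is /g/; onset = /g/, preceding coda = /mg/.
Syllabification: fomg.gapw.
Classifying each syllable: /fomg/ (closed), /gapw/ (closed).
Closed syllables: 2.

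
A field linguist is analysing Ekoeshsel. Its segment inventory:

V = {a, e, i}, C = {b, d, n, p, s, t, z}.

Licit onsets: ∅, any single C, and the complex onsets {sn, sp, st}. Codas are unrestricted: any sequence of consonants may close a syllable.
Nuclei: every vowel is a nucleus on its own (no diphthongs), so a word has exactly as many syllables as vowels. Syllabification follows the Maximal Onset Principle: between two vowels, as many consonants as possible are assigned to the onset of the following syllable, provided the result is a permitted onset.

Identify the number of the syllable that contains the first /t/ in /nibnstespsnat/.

Nuclei (vowels): i, e, a → 3 syllables.
σ1/σ2 boundary: /bnst/ — longest licit onset from the right is /st/, leaving /bn/ as coda.
σ2/σ3 boundary: /spsn/ — longest licit onset from the right is /sn/, leaving /sp/ as coda.
So the parse is nibn.stesp.snat.
The first /t/ is in the onset of syllable 2 (/stesp/).

2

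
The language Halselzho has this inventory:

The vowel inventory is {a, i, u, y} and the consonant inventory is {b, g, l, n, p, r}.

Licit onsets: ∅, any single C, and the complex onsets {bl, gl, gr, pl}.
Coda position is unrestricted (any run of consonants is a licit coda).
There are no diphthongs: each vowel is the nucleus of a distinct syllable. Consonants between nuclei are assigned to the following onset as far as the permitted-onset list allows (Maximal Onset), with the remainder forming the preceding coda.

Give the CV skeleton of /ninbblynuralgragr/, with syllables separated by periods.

CVCC.CCV.CV.CVC.CCVCC

Nuclei (vowels): i, y, u, a, a → 5 syllables.
σ1/σ2 boundary: /nbbl/ — longest licit onset from the right is /bl/, leaving /nb/ as coda.
σ2/σ3 boundary: just /n/ — single C goes to the following onset.
σ3/σ4 boundary: /r/ is a single consonant, so it becomes the next onset.
σ4/σ5 boundary: /lgr/ — longest licit onset from the right is /gr/, leaving /l/ as coda.
Syllabification: ninb.bly.nu.ral.gragr.
Mapping each syllable to C/V: /ninb/ → CVCC, /bly/ → CCV, /nu/ → CV, /ral/ → CVC, /gragr/ → CCVCC.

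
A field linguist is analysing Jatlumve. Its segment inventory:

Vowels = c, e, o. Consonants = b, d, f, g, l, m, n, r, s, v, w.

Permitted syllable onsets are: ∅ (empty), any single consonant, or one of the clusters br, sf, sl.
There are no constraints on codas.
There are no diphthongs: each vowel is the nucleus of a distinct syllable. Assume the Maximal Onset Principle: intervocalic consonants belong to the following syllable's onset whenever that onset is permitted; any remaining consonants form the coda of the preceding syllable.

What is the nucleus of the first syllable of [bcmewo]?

c

The vowels are c, e, o — 3 nuclei, so 3 syllables.
The first nucleus (vowel 1 from the left) is /c/.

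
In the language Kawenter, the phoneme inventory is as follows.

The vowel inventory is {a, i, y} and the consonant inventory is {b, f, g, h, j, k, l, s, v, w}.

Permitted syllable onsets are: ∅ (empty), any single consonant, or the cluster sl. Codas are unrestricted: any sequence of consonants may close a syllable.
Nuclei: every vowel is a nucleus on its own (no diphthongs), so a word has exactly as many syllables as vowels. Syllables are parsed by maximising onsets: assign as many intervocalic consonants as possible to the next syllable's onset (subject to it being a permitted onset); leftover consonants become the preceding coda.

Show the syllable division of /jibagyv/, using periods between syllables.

ji.ba.gyv

Nuclei (vowels): i, a, y → 3 syllables.
V1 /i/ – V2 /a/: just /b/ — single C goes to the following onset.
V2 /a/ – V3 /y/: just /g/ — single C goes to the following onset.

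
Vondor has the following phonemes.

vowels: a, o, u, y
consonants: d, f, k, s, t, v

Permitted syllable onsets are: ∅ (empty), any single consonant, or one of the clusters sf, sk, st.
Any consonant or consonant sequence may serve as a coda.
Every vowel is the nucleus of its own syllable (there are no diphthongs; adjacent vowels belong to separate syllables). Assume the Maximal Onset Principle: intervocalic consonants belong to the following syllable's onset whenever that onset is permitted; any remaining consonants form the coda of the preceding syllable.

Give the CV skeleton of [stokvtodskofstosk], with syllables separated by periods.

CCVCC.CVC.CCVC.CCVCC

Nuclei (vowels): o, o, o, o → 4 syllables.
/o…o/ gap (V1→V2): /kvt/; trying suffixes from longest down, /t/ is the first permitted one, so coda /kv/ | onset /t/.
/o…o/ gap (V2→V3): /dsk/ splits as /d/ + /sk/ (/sk/ is the longest suffix that is a licit onset).
/o…o/ gap (V3→V4): /fst/; trying suffixes from longest down, /st/ is the first permitted one, so coda /f/ | onset /st/.
Syllabification: stokv.tod.skof.stosk.
Mapping each syllable to C/V: /stokv/ → CCVCC, /tod/ → CVC, /skof/ → CCVC, /stosk/ → CCVCC.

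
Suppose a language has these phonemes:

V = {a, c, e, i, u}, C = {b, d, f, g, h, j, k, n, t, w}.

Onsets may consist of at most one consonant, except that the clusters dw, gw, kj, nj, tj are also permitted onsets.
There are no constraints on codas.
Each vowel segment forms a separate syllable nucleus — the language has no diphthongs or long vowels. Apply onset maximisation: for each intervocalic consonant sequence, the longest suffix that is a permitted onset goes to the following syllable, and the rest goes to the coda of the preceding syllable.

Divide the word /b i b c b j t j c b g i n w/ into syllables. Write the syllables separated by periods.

bi.bcbj.tjcb.ginw

Nuclei (vowels): i, c, c, i → 4 syllables.
Between /i/ (V1) and /c/ (V2): /b/ → onset of the next syllable (single consonants are always licit onsets).
Between /c/ (V2) and /c/ (V3): /bjtj/ — longest licit onset from the right is /tj/, leaving /bj/ as coda.
Between /c/ (V3) and /i/ (V4): /bg/ splits as /b/ + /g/ (/g/ is the longest suffix that is a licit onset).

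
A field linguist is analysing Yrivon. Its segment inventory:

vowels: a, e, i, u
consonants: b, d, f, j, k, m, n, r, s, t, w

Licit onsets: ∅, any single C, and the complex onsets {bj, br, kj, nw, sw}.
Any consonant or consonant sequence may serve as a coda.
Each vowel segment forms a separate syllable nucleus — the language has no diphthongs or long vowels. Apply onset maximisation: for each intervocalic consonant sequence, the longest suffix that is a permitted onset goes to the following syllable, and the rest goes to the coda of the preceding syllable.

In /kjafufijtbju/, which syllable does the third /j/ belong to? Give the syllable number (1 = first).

4

Nuclei (vowels): a, u, i, u → 4 syllables.
Between /a/ (V1) and /u/ (V2): /f/ → onset of the next syllable (single consonants are always licit onsets).
Between /u/ (V2) and /i/ (V3): /f/ is a single consonant, so it becomes the next onset.
Between /i/ (V3) and /u/ (V4): /jtbj/ — longest licit onset from the right is /bj/, leaving /jt/ as coda.
Result: kja.fu.fijt.bju.
The third /j/ is in the onset of syllable 4 (/bju/).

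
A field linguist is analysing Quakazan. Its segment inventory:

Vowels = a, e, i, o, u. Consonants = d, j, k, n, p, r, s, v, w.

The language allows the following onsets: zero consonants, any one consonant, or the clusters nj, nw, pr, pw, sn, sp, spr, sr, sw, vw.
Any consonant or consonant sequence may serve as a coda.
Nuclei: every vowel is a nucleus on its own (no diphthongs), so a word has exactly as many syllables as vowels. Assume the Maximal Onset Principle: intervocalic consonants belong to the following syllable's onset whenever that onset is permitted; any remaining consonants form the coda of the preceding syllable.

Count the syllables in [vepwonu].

3

The vowels are e, o, u — 3 nuclei, so 3 syllables.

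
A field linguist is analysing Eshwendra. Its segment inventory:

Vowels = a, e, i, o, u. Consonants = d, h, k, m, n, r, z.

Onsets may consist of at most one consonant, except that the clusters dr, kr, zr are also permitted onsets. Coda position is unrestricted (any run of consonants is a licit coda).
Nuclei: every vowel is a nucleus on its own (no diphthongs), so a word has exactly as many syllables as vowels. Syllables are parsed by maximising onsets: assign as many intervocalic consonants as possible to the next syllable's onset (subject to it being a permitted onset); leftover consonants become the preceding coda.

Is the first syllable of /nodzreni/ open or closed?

Nuclei (vowels): o, e, i → 3 syllables.
Between /o/ (V1) and /e/ (V2): cluster /dzr/ — the longest permitted-onset suffix is /zr/; onset = /zr/, preceding coda = /d/.
Between /e/ (V2) and /i/ (V3): /n/ is a single consonant, so it becomes the next onset.
Result: nod.zre.ni.
Syllable 1 is /nod/ with coda /d/, so it is closed.

closed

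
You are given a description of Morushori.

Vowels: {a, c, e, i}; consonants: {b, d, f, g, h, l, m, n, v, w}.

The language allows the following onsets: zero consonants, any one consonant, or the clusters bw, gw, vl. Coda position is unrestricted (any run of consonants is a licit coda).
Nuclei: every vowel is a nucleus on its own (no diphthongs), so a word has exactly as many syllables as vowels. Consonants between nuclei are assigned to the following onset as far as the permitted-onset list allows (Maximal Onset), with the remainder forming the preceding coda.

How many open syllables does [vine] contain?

Nuclei (vowels): i, e → 2 syllables.
/i…e/ gap (V1→V2): /n/ is a single consonant, so it becomes the next onset.
Result: vi.ne.
Classifying each syllable: /vi/ (open), /ne/ (open).
Open syllables: 2.

2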